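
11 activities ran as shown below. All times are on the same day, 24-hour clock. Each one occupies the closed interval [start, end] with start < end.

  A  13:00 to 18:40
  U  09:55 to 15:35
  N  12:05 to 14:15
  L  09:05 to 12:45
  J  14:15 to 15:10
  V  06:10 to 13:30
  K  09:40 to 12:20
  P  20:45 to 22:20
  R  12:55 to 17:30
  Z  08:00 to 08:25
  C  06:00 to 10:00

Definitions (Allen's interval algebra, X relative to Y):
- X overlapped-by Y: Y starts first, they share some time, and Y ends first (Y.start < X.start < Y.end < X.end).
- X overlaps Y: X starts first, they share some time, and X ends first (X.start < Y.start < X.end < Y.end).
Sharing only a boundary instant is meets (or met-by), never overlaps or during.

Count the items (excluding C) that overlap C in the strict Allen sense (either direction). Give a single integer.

4

Target C = [06:00, 10:00].
A [13:00, 18:40] → after → no.
J [14:15, 15:10] → after → no.
K [09:40, 12:20] → overlapped-by → counts.
L [09:05, 12:45] → overlapped-by → counts.
N [12:05, 14:15] → after → no.
P [20:45, 22:20] → after → no.
R [12:55, 17:30] → after → no.
U [09:55, 15:35] → overlapped-by → counts.
V [06:10, 13:30] → overlapped-by → counts.
Z [08:00, 08:25] → during → no.
Total: 4.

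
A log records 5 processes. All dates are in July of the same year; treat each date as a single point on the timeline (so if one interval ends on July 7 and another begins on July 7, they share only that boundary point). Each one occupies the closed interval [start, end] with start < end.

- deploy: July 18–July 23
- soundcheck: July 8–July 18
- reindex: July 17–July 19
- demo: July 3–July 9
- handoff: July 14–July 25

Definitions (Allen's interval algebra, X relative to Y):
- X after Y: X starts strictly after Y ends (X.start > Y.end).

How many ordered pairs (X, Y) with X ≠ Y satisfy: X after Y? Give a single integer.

3

Checking all 20 ordered pairs for relation 'after'; matching pairs in alphabetical order:
(deploy, demo): deploy after demo ✓
(handoff, demo): handoff after demo ✓
(reindex, demo): reindex after demo ✓
Count: 3.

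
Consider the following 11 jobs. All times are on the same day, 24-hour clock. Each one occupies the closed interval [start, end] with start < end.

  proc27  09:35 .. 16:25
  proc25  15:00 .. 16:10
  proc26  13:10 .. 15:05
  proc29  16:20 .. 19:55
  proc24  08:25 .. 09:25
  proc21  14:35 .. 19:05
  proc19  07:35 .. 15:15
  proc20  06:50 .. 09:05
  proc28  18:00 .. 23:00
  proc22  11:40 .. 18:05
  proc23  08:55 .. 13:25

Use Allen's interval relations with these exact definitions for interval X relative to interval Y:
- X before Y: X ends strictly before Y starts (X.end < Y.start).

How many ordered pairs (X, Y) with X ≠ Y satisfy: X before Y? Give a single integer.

25

Checking all 110 ordered pairs for relation 'before'; matching pairs in alphabetical order:
(proc19, proc28): proc19 before proc28 ✓
(proc19, proc29): proc19 before proc29 ✓
(proc20, proc21): proc20 before proc21 ✓
(proc20, proc22): proc20 before proc22 ✓
(proc20, proc25): proc20 before proc25 ✓
(proc20, proc26): proc20 before proc26 ✓
(proc20, proc27): proc20 before proc27 ✓
(proc20, proc28): proc20 before proc28 ✓
(proc20, proc29): proc20 before proc29 ✓
(proc23, proc21): proc23 before proc21 ✓
(proc23, proc25): proc23 before proc25 ✓
(proc23, proc28): proc23 before proc28 ✓
(proc23, proc29): proc23 before proc29 ✓
(proc24, proc21): proc24 before proc21 ✓
(proc24, proc22): proc24 before proc22 ✓
(proc24, proc25): proc24 before proc25 ✓
(proc24, proc26): proc24 before proc26 ✓
(proc24, proc27): proc24 before proc27 ✓
(proc24, proc28): proc24 before proc28 ✓
(proc24, proc29): proc24 before proc29 ✓
(proc25, proc28): proc25 before proc28 ✓
(proc25, proc29): proc25 before proc29 ✓
(proc26, proc28): proc26 before proc28 ✓
(proc26, proc29): proc26 before proc29 ✓
... plus 1 further pairs not listed.
Count: 25.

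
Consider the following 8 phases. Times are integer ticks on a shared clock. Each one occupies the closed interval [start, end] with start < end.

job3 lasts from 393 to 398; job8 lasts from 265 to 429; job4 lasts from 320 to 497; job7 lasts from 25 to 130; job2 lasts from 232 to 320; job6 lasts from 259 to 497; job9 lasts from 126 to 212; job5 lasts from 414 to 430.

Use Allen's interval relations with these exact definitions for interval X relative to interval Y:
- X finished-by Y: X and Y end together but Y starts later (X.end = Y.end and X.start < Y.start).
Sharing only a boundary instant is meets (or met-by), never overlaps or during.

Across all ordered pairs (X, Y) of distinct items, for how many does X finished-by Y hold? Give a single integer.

Checking all 56 ordered pairs for relation 'finished-by'; matching pairs in alphabetical order:
(job6, job4): job6 finished-by job4 ✓
Count: 1.

1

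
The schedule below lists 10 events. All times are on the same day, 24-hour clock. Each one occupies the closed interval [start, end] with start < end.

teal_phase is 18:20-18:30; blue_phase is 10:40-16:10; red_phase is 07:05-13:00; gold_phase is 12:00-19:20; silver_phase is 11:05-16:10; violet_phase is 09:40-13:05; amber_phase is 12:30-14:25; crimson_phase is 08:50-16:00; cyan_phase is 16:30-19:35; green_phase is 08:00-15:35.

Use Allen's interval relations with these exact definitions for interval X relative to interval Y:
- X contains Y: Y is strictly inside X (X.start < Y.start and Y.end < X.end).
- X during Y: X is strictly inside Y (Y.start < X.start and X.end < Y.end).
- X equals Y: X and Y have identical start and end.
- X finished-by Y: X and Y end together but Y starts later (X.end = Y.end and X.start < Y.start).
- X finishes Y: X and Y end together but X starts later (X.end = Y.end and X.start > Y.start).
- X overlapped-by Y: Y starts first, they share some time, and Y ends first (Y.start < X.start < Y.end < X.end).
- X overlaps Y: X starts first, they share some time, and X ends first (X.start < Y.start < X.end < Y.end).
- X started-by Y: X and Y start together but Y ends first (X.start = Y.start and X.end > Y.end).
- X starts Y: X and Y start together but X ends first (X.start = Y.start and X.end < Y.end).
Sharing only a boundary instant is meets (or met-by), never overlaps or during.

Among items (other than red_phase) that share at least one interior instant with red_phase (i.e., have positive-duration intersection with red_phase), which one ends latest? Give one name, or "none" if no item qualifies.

gold_phase

Target red_phase = [07:05, 13:00].
amber_phase [12:30, 14:25] → overlapped-by → candidate.
blue_phase [10:40, 16:10] → overlapped-by → candidate.
crimson_phase [08:50, 16:00] → overlapped-by → candidate.
cyan_phase [16:30, 19:35] → after → excluded.
gold_phase [12:00, 19:20] → overlapped-by → candidate.
green_phase [08:00, 15:35] → overlapped-by → candidate.
silver_phase [11:05, 16:10] → overlapped-by → candidate.
teal_phase [18:20, 18:30] → after → excluded.
violet_phase [09:40, 13:05] → overlapped-by → candidate.
Among candidates, latest end is 19:20 → gold_phase.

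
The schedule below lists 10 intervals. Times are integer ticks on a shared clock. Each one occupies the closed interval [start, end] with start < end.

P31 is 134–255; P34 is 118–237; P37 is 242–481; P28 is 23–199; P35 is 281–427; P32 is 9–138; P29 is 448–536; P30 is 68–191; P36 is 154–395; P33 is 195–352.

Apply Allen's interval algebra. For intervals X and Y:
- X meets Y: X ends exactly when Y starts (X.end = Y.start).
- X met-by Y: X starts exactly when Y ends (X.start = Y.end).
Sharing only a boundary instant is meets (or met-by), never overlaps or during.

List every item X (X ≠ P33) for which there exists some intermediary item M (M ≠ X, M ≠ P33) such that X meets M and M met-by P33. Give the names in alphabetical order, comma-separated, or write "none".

Target P33 = [195, 352].
Intermediaries M with M met-by P33: none.
Union: none.

none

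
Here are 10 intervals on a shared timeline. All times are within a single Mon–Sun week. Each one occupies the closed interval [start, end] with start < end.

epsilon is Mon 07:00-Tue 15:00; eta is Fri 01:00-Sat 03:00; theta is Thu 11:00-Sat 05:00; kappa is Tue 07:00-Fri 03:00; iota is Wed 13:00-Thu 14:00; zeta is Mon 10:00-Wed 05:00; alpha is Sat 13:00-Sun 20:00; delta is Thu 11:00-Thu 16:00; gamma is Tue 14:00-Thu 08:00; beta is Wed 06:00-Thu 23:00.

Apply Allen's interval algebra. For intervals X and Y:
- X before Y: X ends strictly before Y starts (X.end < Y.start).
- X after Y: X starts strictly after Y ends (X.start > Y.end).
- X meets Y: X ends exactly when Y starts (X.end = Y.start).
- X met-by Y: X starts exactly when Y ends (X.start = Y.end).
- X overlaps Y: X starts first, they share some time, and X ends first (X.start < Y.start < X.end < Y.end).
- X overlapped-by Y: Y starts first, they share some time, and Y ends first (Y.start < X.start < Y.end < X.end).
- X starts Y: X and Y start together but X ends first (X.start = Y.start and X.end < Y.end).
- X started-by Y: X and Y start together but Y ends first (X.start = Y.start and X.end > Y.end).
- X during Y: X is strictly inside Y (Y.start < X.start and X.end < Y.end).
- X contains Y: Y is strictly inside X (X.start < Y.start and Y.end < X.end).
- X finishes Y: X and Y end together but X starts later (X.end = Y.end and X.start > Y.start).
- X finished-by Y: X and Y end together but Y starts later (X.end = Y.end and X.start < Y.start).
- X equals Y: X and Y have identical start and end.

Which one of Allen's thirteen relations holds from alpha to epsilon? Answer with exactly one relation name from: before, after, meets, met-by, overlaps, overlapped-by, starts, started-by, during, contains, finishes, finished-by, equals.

after

alpha = [Sat 13:00, Sun 20:00]; epsilon = [Mon 07:00, Tue 15:00].
Compare endpoints: alpha.start > epsilon.start, alpha.start > epsilon.end, alpha.end > epsilon.start, alpha.end > epsilon.end.
That pattern is 'after'.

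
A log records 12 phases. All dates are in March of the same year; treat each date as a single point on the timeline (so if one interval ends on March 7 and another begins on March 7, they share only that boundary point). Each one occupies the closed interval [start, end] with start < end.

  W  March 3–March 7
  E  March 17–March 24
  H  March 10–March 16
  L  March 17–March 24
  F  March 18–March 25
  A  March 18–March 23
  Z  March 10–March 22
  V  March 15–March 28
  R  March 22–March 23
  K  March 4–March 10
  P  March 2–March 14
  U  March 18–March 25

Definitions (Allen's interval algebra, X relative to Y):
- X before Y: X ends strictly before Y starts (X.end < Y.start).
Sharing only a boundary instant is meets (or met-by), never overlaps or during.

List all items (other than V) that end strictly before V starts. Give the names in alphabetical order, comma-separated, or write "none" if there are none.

Target V = [March 15, March 28].
A [March 18, March 23] → during → no.
E [March 17, March 24] → during → no.
F [March 18, March 25] → during → no.
H [March 10, March 16] → overlaps → no.
K [March 4, March 10] → before → yes.
L [March 17, March 24] → during → no.
P [March 2, March 14] → before → yes.
R [March 22, March 23] → during → no.
U [March 18, March 25] → during → no.
W [March 3, March 7] → before → yes.
Z [March 10, March 22] → overlaps → no.
Result: K, P, W.

K, P, W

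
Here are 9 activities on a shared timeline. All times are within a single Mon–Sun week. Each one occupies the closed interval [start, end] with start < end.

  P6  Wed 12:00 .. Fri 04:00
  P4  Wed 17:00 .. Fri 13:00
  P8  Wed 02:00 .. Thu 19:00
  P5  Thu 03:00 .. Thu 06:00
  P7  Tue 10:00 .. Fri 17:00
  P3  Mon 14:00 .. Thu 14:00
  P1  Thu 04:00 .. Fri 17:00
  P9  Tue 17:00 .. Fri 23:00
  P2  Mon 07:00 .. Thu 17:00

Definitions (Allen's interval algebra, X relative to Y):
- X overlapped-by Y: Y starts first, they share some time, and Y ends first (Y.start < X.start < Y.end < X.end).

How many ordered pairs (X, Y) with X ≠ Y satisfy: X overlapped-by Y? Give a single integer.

Checking all 72 ordered pairs for relation 'overlapped-by'; matching pairs in alphabetical order:
(P1, P2): P1 overlapped-by P2 ✓
(P1, P3): P1 overlapped-by P3 ✓
(P1, P4): P1 overlapped-by P4 ✓
(P1, P5): P1 overlapped-by P5 ✓
(P1, P6): P1 overlapped-by P6 ✓
(P1, P8): P1 overlapped-by P8 ✓
(P4, P2): P4 overlapped-by P2 ✓
(P4, P3): P4 overlapped-by P3 ✓
(P4, P6): P4 overlapped-by P6 ✓
(P4, P8): P4 overlapped-by P8 ✓
(P6, P2): P6 overlapped-by P2 ✓
(P6, P3): P6 overlapped-by P3 ✓
(P6, P8): P6 overlapped-by P8 ✓
(P7, P2): P7 overlapped-by P2 ✓
(P7, P3): P7 overlapped-by P3 ✓
(P8, P2): P8 overlapped-by P2 ✓
(P8, P3): P8 overlapped-by P3 ✓
(P9, P2): P9 overlapped-by P2 ✓
(P9, P3): P9 overlapped-by P3 ✓
(P9, P7): P9 overlapped-by P7 ✓
Count: 20.

20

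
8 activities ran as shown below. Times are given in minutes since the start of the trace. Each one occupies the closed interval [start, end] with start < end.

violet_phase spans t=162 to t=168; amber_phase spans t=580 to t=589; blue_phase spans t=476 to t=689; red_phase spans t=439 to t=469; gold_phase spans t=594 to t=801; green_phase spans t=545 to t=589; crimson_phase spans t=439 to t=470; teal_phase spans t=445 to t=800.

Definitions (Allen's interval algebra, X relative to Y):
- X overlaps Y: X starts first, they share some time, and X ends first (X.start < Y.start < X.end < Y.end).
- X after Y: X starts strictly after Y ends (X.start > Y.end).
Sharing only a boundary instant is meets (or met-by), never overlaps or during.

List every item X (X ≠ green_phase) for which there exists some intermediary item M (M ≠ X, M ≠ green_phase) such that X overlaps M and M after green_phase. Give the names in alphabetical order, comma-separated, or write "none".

Target green_phase = [t=545, t=589].
Intermediaries M with M after green_phase: gold_phase.
Via gold_phase — items with X overlaps gold_phase: blue_phase, teal_phase.
Union: blue_phase, teal_phase.

blue_phase, teal_phase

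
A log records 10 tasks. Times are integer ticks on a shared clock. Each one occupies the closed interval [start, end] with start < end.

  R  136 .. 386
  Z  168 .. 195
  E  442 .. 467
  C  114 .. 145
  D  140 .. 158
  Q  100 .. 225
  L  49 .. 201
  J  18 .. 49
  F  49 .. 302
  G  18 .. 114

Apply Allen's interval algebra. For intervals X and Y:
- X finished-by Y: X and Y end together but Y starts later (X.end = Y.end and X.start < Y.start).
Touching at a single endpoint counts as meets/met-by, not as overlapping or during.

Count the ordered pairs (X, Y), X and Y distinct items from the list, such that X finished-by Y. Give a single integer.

Checking all 90 ordered pairs for relation 'finished-by'; matching pairs in alphabetical order:
No pair satisfies it.
Count: 0.

0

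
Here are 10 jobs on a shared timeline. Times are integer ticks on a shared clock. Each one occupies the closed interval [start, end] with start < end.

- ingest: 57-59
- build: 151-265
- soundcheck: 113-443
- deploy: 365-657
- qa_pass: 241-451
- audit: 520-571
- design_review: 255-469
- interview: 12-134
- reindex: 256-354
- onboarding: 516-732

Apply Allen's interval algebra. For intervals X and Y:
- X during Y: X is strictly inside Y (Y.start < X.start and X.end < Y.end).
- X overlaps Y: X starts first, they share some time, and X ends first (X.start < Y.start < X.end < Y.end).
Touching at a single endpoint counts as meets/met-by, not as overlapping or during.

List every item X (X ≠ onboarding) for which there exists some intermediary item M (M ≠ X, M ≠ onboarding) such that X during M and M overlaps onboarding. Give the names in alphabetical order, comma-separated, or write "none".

Target onboarding = [516, 732].
Intermediaries M with M overlaps onboarding: deploy.
Via deploy — items with X during deploy: audit.
Union: audit.

audit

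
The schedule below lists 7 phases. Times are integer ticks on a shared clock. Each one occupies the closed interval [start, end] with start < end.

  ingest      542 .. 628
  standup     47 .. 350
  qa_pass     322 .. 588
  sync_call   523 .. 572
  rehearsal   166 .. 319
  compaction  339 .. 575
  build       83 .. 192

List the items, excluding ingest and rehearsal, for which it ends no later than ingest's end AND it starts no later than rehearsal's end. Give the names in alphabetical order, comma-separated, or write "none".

build, standup

Conditions: its end is no later than ingest's end (X.end <= 628) AND its start is no later than rehearsal's end (X.start <= 319).
build: end 192 <= 628? ✓; start 83 <= 319? ✓ → yes.
compaction: end 575 <= 628? ✓; start 339 <= 319? ✗ → no.
qa_pass: end 588 <= 628? ✓; start 322 <= 319? ✗ → no.
standup: end 350 <= 628? ✓; start 47 <= 319? ✓ → yes.
sync_call: end 572 <= 628? ✓; start 523 <= 319? ✗ → no.
Result: build, standup.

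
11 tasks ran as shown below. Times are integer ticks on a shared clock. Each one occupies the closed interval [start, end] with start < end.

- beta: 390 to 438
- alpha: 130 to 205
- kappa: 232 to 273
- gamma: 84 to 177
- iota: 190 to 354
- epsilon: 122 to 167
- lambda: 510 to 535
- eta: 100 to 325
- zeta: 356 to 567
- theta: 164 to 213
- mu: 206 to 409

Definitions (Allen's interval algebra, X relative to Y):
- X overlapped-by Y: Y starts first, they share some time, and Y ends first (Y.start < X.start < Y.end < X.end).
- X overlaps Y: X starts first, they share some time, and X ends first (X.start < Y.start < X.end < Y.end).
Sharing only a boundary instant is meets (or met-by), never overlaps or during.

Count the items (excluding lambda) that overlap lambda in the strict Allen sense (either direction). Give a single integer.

0

Target lambda = [510, 535].
alpha [130, 205] → before → no.
beta [390, 438] → before → no.
epsilon [122, 167] → before → no.
eta [100, 325] → before → no.
gamma [84, 177] → before → no.
iota [190, 354] → before → no.
kappa [232, 273] → before → no.
mu [206, 409] → before → no.
theta [164, 213] → before → no.
zeta [356, 567] → contains → no.
Total: 0.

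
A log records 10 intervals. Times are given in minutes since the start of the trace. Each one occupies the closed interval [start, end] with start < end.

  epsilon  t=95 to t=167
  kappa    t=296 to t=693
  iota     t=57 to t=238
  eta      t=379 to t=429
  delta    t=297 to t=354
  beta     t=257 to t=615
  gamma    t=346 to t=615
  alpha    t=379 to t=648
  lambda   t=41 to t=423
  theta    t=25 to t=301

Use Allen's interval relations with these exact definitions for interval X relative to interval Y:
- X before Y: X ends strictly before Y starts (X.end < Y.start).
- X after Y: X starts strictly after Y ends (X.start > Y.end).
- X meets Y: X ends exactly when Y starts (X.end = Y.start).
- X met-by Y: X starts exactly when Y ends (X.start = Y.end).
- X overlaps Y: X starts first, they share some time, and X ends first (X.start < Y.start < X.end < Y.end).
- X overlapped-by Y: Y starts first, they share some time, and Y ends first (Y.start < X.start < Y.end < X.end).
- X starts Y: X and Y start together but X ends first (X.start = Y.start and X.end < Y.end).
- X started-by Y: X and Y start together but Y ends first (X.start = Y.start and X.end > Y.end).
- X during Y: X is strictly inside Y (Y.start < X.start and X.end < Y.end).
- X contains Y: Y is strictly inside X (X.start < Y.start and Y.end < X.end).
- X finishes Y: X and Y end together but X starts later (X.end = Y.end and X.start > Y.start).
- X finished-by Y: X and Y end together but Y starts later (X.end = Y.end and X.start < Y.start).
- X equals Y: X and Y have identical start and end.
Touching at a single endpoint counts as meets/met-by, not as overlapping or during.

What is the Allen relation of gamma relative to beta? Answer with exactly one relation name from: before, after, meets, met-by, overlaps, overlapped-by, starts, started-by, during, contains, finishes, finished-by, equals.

finishes

gamma = [t=346, t=615]; beta = [t=257, t=615].
Compare endpoints: gamma.start > beta.start, gamma.start < beta.end, gamma.end > beta.start, gamma.end = beta.end.
That pattern is 'finishes'.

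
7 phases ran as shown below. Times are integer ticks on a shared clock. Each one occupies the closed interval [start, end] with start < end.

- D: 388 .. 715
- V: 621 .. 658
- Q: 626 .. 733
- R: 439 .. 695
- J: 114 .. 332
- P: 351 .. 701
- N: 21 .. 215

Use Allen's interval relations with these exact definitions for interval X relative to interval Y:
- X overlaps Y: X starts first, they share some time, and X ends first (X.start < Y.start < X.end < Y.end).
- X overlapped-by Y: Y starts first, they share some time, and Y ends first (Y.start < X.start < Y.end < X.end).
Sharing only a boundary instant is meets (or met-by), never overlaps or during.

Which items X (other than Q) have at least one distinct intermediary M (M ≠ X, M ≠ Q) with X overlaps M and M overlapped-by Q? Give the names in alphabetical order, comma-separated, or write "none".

Target Q = [626, 733].
Intermediaries M with M overlapped-by Q: none.
Union: none.

none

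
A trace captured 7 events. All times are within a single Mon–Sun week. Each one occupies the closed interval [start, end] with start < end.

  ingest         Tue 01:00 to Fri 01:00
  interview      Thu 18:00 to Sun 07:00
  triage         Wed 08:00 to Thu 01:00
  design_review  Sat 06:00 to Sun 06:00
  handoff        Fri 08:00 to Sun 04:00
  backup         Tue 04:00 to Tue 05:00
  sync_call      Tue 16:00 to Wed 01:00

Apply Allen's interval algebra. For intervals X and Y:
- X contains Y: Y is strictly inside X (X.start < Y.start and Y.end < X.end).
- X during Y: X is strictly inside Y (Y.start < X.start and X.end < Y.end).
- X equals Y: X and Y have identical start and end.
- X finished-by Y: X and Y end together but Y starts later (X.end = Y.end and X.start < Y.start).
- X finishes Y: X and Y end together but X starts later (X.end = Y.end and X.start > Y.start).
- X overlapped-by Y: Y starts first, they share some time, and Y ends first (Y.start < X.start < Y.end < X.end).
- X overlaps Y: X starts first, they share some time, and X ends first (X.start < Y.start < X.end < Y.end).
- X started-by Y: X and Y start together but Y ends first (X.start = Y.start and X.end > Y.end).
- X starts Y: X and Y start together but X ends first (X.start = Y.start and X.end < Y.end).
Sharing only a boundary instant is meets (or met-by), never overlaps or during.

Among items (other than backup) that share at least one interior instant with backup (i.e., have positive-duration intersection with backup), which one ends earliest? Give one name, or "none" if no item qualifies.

Target backup = [Tue 04:00, Tue 05:00].
design_review [Sat 06:00, Sun 06:00] → after → excluded.
handoff [Fri 08:00, Sun 04:00] → after → excluded.
ingest [Tue 01:00, Fri 01:00] → contains → candidate.
interview [Thu 18:00, Sun 07:00] → after → excluded.
sync_call [Tue 16:00, Wed 01:00] → after → excluded.
triage [Wed 08:00, Thu 01:00] → after → excluded.
Among candidates, earliest end is Fri 01:00 → ingest.

ingest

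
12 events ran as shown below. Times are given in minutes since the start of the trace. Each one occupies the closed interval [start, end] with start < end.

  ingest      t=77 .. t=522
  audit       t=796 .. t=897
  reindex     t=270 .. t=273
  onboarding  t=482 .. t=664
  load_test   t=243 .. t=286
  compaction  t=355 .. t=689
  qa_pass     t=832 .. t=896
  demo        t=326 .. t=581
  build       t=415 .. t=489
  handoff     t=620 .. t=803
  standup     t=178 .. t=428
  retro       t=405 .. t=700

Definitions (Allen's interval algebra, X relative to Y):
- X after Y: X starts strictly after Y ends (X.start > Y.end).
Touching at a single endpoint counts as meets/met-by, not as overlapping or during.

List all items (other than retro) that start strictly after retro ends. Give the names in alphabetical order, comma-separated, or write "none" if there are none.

audit, qa_pass

Target retro = [t=405, t=700].
audit [t=796, t=897] → after → yes.
build [t=415, t=489] → during → no.
compaction [t=355, t=689] → overlaps → no.
demo [t=326, t=581] → overlaps → no.
handoff [t=620, t=803] → overlapped-by → no.
ingest [t=77, t=522] → overlaps → no.
load_test [t=243, t=286] → before → no.
onboarding [t=482, t=664] → during → no.
qa_pass [t=832, t=896] → after → yes.
reindex [t=270, t=273] → before → no.
standup [t=178, t=428] → overlaps → no.
Result: audit, qa_pass.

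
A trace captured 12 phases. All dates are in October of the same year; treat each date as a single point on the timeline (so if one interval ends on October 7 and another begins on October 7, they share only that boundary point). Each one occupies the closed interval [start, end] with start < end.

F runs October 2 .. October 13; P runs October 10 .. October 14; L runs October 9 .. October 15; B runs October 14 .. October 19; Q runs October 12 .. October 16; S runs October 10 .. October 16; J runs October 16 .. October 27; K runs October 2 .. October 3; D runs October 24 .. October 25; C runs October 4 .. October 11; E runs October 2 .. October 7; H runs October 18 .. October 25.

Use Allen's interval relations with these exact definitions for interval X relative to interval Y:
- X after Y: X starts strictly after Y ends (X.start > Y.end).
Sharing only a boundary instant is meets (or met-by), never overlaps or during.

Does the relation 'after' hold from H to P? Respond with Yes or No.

H = [October 18, October 25], P = [October 10, October 14].
Actual relation of H to P: after.
Asked whether 'after' holds → Yes.

Yes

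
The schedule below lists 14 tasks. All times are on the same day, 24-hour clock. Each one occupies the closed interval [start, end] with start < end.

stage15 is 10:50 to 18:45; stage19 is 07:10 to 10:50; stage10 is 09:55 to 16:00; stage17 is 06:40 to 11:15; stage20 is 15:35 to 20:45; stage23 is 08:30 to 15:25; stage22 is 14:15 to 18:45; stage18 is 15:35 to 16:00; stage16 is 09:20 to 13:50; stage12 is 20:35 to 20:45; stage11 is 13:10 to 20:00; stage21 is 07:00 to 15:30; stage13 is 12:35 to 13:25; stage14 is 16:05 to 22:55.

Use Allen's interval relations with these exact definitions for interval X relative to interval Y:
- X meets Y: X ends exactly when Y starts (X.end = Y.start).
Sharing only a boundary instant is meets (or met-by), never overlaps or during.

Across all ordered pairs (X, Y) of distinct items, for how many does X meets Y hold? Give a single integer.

1

Checking all 182 ordered pairs for relation 'meets'; matching pairs in alphabetical order:
(stage19, stage15): stage19 meets stage15 ✓
Count: 1.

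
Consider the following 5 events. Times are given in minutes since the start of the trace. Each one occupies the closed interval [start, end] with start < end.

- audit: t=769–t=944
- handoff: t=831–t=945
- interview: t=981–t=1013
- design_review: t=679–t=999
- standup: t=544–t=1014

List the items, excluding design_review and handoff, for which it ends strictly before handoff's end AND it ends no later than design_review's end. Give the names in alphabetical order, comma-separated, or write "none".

Conditions: its end is strictly before handoff's end (X.end < t=945) AND its end is no later than design_review's end (X.end <= t=999).
audit: end t=944 < t=945? ✓; end t=944 <= t=999? ✓ → yes.
interview: end t=1013 < t=945? ✗; end t=1013 <= t=999? ✗ → no.
standup: end t=1014 < t=945? ✗; end t=1014 <= t=999? ✗ → no.
Result: audit.

audit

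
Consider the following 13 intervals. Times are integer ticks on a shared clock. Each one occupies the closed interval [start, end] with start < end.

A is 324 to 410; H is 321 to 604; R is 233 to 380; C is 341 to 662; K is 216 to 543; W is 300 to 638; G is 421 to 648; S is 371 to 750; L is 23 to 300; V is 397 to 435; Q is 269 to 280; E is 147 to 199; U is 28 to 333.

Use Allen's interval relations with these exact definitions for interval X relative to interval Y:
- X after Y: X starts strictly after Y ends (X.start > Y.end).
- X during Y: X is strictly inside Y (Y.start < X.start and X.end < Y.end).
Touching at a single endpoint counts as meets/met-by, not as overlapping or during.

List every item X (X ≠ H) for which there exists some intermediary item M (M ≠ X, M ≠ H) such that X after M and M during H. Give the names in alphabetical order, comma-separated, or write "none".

G

Target H = [321, 604].
Intermediaries M with M during H: A, V.
Via A — items with X after A: G.
Via V — items with X after V: none.
Union: G.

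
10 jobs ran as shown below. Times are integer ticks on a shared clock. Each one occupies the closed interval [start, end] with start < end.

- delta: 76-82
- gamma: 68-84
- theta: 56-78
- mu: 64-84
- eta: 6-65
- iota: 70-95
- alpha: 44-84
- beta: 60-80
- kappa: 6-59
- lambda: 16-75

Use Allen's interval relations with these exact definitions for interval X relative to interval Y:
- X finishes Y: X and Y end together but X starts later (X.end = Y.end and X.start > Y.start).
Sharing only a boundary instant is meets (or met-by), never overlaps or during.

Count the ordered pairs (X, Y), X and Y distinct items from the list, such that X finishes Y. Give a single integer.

Checking all 90 ordered pairs for relation 'finishes'; matching pairs in alphabetical order:
(gamma, alpha): gamma finishes alpha ✓
(gamma, mu): gamma finishes mu ✓
(mu, alpha): mu finishes alpha ✓
Count: 3.

3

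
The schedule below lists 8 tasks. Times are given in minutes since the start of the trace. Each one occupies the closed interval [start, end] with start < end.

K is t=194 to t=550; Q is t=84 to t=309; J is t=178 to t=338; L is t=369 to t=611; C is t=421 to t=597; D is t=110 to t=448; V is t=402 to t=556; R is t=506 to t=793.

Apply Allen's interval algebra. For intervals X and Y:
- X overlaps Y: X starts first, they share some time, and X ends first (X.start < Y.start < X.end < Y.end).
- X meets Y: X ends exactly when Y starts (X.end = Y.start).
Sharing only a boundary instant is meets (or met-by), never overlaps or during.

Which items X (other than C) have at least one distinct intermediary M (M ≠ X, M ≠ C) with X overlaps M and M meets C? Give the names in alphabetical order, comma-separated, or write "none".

Target C = [t=421, t=597].
Intermediaries M with M meets C: none.
Union: none.

none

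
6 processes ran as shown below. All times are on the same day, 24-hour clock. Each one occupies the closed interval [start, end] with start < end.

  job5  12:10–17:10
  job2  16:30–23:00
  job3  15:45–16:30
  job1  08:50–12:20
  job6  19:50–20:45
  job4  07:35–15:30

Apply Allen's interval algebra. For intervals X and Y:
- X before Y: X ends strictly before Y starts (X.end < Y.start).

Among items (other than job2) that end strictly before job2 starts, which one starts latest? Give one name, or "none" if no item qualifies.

Target job2 = [16:30, 23:00].
job1 [08:50, 12:20] → before → candidate.
job3 [15:45, 16:30] → meets → excluded.
job4 [07:35, 15:30] → before → candidate.
job5 [12:10, 17:10] → overlaps → excluded.
job6 [19:50, 20:45] → during → excluded.
Among candidates, latest start is 08:50 → job1.

job1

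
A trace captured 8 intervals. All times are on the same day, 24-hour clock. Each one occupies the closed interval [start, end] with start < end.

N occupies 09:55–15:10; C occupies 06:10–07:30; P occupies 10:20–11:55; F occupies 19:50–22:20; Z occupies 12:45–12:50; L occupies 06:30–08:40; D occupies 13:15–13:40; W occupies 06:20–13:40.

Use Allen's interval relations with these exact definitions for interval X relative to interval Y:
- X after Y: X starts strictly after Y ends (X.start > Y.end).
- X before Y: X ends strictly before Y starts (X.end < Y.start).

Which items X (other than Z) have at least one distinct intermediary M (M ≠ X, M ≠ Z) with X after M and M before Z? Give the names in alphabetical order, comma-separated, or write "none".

Target Z = [12:45, 12:50].
Intermediaries M with M before Z: C, L, P.
Via C — items with X after C: D, F, N, P.
Via L — items with X after L: D, F, N, P.
Via P — items with X after P: D, F.
Union: D, F, N, P.

D, F, N, P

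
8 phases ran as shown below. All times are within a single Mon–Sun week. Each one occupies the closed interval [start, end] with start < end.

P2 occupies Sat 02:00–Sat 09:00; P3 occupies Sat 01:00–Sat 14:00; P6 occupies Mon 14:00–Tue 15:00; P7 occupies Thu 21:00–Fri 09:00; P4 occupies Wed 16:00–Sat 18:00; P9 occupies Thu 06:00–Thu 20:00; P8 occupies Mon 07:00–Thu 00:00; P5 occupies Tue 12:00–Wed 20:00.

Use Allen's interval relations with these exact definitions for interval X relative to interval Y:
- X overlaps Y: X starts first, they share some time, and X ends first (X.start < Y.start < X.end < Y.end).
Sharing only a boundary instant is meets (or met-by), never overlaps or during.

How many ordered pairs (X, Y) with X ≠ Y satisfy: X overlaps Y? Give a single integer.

3

Checking all 56 ordered pairs for relation 'overlaps'; matching pairs in alphabetical order:
(P5, P4): P5 overlaps P4 ✓
(P6, P5): P6 overlaps P5 ✓
(P8, P4): P8 overlaps P4 ✓
Count: 3.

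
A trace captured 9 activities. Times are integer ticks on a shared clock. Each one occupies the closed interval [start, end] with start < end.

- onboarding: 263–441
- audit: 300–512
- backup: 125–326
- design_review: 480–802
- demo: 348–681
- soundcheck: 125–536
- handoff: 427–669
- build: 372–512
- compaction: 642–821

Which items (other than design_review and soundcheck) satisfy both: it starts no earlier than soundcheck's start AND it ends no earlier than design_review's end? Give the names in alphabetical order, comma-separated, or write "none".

Conditions: its start is no earlier than soundcheck's start (X.start >= 125) AND its end is no earlier than design_review's end (X.end >= 802).
audit: start 300 >= 125? ✓; end 512 >= 802? ✗ → no.
backup: start 125 >= 125? ✓; end 326 >= 802? ✗ → no.
build: start 372 >= 125? ✓; end 512 >= 802? ✗ → no.
compaction: start 642 >= 125? ✓; end 821 >= 802? ✓ → yes.
demo: start 348 >= 125? ✓; end 681 >= 802? ✗ → no.
handoff: start 427 >= 125? ✓; end 669 >= 802? ✗ → no.
onboarding: start 263 >= 125? ✓; end 441 >= 802? ✗ → no.
Result: compaction.

compaction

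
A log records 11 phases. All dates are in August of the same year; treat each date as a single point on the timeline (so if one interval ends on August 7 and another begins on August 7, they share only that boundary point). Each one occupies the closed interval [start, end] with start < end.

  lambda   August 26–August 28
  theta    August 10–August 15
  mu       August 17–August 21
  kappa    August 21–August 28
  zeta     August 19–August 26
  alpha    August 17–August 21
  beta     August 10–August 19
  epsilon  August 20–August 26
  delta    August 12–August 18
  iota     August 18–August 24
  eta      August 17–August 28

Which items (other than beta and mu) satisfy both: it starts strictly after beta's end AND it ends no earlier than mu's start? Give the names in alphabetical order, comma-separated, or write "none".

epsilon, kappa, lambda

Conditions: its start is strictly after beta's end (X.start > August 19) AND its end is no earlier than mu's start (X.end >= August 17).
alpha: start August 17 > August 19? ✗; end August 21 >= August 17? ✓ → no.
delta: start August 12 > August 19? ✗; end August 18 >= August 17? ✓ → no.
epsilon: start August 20 > August 19? ✓; end August 26 >= August 17? ✓ → yes.
eta: start August 17 > August 19? ✗; end August 28 >= August 17? ✓ → no.
iota: start August 18 > August 19? ✗; end August 24 >= August 17? ✓ → no.
kappa: start August 21 > August 19? ✓; end August 28 >= August 17? ✓ → yes.
lambda: start August 26 > August 19? ✓; end August 28 >= August 17? ✓ → yes.
theta: start August 10 > August 19? ✗; end August 15 >= August 17? ✗ → no.
zeta: start August 19 > August 19? ✗; end August 26 >= August 17? ✓ → no.
Result: epsilon, kappa, lambda.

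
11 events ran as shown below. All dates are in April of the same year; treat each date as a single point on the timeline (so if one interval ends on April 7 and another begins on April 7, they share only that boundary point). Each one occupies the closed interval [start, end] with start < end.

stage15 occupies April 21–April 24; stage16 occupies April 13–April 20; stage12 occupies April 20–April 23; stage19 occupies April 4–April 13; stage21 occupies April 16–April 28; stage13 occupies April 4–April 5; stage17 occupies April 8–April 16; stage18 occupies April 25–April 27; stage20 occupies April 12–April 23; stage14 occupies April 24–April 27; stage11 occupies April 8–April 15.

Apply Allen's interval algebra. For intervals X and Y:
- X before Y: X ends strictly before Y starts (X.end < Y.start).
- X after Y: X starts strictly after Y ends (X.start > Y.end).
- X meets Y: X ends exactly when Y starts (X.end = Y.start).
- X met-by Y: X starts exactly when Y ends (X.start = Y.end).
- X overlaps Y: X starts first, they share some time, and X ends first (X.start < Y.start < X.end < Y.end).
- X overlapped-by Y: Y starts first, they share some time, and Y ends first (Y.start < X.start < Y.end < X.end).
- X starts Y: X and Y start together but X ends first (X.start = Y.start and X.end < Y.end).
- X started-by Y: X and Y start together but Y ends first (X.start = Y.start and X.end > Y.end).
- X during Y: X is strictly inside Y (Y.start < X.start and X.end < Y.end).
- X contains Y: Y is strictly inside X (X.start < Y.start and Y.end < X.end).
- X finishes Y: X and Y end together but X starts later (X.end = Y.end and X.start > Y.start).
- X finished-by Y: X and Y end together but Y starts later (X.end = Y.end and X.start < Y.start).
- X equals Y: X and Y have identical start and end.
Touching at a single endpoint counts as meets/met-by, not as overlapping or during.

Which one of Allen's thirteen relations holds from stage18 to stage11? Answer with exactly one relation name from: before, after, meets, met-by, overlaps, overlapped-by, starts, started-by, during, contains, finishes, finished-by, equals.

after

stage18 = [April 25, April 27]; stage11 = [April 8, April 15].
Compare endpoints: stage18.start > stage11.start, stage18.start > stage11.end, stage18.end > stage11.start, stage18.end > stage11.end.
That pattern is 'after'.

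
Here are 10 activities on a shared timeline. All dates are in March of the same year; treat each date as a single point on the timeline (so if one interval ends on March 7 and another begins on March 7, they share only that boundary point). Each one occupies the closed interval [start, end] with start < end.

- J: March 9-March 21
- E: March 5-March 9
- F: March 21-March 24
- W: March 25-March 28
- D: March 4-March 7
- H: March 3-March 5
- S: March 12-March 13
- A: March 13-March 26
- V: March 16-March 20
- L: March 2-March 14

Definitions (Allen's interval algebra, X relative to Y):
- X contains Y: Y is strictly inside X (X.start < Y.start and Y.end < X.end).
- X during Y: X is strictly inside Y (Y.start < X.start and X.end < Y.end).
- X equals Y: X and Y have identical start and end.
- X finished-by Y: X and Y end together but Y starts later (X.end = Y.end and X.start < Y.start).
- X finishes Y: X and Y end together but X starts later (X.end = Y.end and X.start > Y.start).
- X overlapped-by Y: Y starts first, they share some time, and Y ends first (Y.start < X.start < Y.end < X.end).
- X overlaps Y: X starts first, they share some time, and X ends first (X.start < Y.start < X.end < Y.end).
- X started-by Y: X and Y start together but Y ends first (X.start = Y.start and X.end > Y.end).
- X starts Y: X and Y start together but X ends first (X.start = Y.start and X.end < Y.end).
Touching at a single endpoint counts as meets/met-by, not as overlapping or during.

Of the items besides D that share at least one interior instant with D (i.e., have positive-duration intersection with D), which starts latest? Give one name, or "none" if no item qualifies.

Target D = [March 4, March 7].
A [March 13, March 26] → after → excluded.
E [March 5, March 9] → overlapped-by → candidate.
F [March 21, March 24] → after → excluded.
H [March 3, March 5] → overlaps → candidate.
J [March 9, March 21] → after → excluded.
L [March 2, March 14] → contains → candidate.
S [March 12, March 13] → after → excluded.
V [March 16, March 20] → after → excluded.
W [March 25, March 28] → after → excluded.
Among candidates, latest start is March 5 → E.

E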